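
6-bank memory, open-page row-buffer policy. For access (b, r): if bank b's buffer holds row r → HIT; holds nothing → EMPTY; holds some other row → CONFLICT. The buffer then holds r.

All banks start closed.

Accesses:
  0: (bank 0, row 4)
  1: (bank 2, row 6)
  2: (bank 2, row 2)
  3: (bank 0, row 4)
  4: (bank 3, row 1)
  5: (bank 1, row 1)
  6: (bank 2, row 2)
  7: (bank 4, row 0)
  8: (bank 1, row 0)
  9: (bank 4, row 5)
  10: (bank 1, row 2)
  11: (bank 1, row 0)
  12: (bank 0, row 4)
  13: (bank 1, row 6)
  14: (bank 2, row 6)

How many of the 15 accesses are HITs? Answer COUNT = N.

step 0: bank0 None->4 [EMPTY]
step 1: bank2 None->6 [EMPTY]
step 2: bank2 6->2 [CONFLICT]
step 3: bank0 4->4 [HIT]
step 4: bank3 None->1 [EMPTY]
step 5: bank1 None->1 [EMPTY]
step 6: bank2 2->2 [HIT]
step 7: bank4 None->0 [EMPTY]
step 8: bank1 1->0 [CONFLICT]
step 9: bank4 0->5 [CONFLICT]
step 10: bank1 0->2 [CONFLICT]
step 11: bank1 2->0 [CONFLICT]
step 12: bank0 4->4 [HIT]
step 13: bank1 0->6 [CONFLICT]
step 14: bank2 2->6 [CONFLICT]

COUNT = 3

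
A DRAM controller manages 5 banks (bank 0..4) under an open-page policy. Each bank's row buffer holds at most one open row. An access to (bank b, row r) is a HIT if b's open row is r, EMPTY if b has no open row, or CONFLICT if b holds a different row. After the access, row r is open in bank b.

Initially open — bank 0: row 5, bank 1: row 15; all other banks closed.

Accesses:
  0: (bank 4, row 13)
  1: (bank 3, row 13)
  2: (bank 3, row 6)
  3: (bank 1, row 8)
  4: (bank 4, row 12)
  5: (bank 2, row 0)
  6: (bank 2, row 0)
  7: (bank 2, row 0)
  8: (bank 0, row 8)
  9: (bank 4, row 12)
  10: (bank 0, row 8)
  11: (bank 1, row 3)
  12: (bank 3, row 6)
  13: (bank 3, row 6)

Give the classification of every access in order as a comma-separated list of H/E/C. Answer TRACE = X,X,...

TRACE = E,E,C,C,C,E,H,H,C,H,H,C,H,H

  [0] b4 r13: no row ⇒ E
  [1] b3 r13: no row ⇒ E
  [2] b3 r6: had r13 ⇒ C
  [3] b1 r8: had r15 ⇒ C
  [4] b4 r12: had r13 ⇒ C
  [5] b2 r0: no row ⇒ E
  [6] b2 r0: had r0 ⇒ H
  [7] b2 r0: had r0 ⇒ H
  [8] b0 r8: had r5 ⇒ C
  [9] b4 r12: had r12 ⇒ H
  [10] b0 r8: had r8 ⇒ H
  [11] b1 r3: had r8 ⇒ C
  [12] b3 r6: had r6 ⇒ H
  [13] b3 r6: had r6 ⇒ H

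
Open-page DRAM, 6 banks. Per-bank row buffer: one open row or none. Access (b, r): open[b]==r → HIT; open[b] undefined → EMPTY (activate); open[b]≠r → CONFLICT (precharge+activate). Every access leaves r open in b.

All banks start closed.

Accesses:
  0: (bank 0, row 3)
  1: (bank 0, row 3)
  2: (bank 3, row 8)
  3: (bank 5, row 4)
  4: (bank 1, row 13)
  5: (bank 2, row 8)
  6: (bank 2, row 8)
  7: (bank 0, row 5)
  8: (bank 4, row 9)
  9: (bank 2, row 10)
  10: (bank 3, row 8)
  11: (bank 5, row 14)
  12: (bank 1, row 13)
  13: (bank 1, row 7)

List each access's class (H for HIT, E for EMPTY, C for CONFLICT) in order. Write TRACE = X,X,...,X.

TRACE = E,H,E,E,E,E,H,C,E,C,H,C,H,C

0: bank 0 row 3 — prev None → EMPTY
1: bank 0 row 3 — prev 3 → HIT
2: bank 3 row 8 — prev None → EMPTY
3: bank 5 row 4 — prev None → EMPTY
4: bank 1 row 13 — prev None → EMPTY
5: bank 2 row 8 — prev None → EMPTY
6: bank 2 row 8 — prev 8 → HIT
7: bank 0 row 5 — prev 3 → CONFLICT
8: bank 4 row 9 — prev None → EMPTY
9: bank 2 row 10 — prev 8 → CONFLICT
10: bank 3 row 8 — prev 8 → HIT
11: bank 5 row 14 — prev 4 → CONFLICT
12: bank 1 row 13 — prev 13 → HIT
13: bank 1 row 7 — prev 13 → CONFLICT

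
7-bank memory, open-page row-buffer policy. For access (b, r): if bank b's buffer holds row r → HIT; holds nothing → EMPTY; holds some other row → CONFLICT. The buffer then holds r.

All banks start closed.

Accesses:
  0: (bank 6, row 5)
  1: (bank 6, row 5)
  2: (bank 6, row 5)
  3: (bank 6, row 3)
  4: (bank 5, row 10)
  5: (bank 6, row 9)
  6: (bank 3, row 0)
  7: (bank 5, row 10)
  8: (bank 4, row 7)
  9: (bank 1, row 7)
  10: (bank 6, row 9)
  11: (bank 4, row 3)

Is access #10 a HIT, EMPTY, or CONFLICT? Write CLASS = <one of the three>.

  [0] b6 r5: no row ⇒ E
  [1] b6 r5: had r5 ⇒ H
  [2] b6 r5: had r5 ⇒ H
  [3] b6 r3: had r5 ⇒ C
  [4] b5 r10: no row ⇒ E
  [5] b6 r9: had r3 ⇒ C
  [6] b3 r0: no row ⇒ E
  [7] b5 r10: had r10 ⇒ H
  [8] b4 r7: no row ⇒ E
  [9] b1 r7: no row ⇒ E
  [10] b6 r9: had r9 ⇒ H
  [11] b4 r3: had r7 ⇒ C

CLASS = HIT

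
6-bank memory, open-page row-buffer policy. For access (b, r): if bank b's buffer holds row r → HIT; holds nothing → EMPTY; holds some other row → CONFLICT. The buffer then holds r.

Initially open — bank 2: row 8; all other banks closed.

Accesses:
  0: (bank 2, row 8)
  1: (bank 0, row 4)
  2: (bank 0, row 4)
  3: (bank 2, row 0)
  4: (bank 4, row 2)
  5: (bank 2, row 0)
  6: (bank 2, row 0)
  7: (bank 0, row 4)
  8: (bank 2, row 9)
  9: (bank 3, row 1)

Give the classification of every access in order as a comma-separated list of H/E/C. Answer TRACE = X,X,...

TRACE = H,E,H,C,E,H,H,H,C,E

step 0: bank2 8->8 [HIT]
step 1: bank0 None->4 [EMPTY]
step 2: bank0 4->4 [HIT]
step 3: bank2 8->0 [CONFLICT]
step 4: bank4 None->2 [EMPTY]
step 5: bank2 0->0 [HIT]
step 6: bank2 0->0 [HIT]
step 7: bank0 4->4 [HIT]
step 8: bank2 0->9 [CONFLICT]
step 9: bank3 None->1 [EMPTY]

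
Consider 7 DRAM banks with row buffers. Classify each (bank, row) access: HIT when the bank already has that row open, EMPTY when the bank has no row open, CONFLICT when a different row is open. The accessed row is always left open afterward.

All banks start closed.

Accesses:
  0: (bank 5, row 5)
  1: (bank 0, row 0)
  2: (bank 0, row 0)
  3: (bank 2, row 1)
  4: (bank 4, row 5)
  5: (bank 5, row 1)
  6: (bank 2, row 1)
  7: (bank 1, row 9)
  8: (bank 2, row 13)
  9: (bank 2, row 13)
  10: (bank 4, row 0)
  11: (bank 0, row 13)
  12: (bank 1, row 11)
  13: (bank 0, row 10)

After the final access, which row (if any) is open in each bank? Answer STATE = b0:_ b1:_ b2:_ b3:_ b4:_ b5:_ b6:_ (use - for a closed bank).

STATE = b0:10 b1:11 b2:13 b3:- b4:0 b5:1 b6:-

0: bank 5 row 5 — prev None → EMPTY
1: bank 0 row 0 — prev None → EMPTY
2: bank 0 row 0 — prev 0 → HIT
3: bank 2 row 1 — prev None → EMPTY
4: bank 4 row 5 — prev None → EMPTY
5: bank 5 row 1 — prev 5 → CONFLICT
6: bank 2 row 1 — prev 1 → HIT
7: bank 1 row 9 — prev None → EMPTY
8: bank 2 row 13 — prev 1 → CONFLICT
9: bank 2 row 13 — prev 13 → HIT
10: bank 4 row 0 — prev 5 → CONFLICT
11: bank 0 row 13 — prev 0 → CONFLICT
12: bank 1 row 11 — prev 9 → CONFLICT
13: bank 0 row 10 — prev 13 → CONFLICT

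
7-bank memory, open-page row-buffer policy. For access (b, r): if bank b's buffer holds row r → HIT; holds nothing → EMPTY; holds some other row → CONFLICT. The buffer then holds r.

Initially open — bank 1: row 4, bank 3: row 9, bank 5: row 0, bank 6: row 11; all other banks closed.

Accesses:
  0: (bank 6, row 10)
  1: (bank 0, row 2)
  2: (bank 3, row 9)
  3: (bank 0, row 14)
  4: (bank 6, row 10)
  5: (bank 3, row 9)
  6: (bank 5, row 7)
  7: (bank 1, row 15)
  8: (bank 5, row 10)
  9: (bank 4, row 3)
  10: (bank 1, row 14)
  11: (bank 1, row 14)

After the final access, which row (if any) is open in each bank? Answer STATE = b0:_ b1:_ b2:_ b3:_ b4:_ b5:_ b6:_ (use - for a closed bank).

STATE = b0:14 b1:14 b2:- b3:9 b4:3 b5:10 b6:10

step 0: bank6 11->10 [CONFLICT]
step 1: bank0 None->2 [EMPTY]
step 2: bank3 9->9 [HIT]
step 3: bank0 2->14 [CONFLICT]
step 4: bank6 10->10 [HIT]
step 5: bank3 9->9 [HIT]
step 6: bank5 0->7 [CONFLICT]
step 7: bank1 4->15 [CONFLICT]
step 8: bank5 7->10 [CONFLICT]
step 9: bank4 None->3 [EMPTY]
step 10: bank1 15->14 [CONFLICT]
step 11: bank1 14->14 [HIT]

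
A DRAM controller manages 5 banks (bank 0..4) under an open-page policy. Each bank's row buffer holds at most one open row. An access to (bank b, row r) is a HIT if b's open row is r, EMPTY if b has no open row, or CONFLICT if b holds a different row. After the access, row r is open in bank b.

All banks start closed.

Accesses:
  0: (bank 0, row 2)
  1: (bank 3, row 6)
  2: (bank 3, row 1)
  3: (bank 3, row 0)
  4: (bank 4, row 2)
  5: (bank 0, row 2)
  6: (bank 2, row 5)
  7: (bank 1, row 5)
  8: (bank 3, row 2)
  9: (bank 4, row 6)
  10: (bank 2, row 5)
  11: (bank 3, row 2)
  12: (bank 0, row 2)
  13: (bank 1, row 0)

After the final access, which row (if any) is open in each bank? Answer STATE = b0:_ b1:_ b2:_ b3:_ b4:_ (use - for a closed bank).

STATE = b0:2 b1:0 b2:5 b3:2 b4:6

0: bank 0 row 2 — prev None → EMPTY
1: bank 3 row 6 — prev None → EMPTY
2: bank 3 row 1 — prev 6 → CONFLICT
3: bank 3 row 0 — prev 1 → CONFLICT
4: bank 4 row 2 — prev None → EMPTY
5: bank 0 row 2 — prev 2 → HIT
6: bank 2 row 5 — prev None → EMPTY
7: bank 1 row 5 — prev None → EMPTY
8: bank 3 row 2 — prev 0 → CONFLICT
9: bank 4 row 6 — prev 2 → CONFLICT
10: bank 2 row 5 — prev 5 → HIT
11: bank 3 row 2 — prev 2 → HIT
12: bank 0 row 2 — prev 2 → HIT
13: bank 1 row 0 — prev 5 → CONFLICT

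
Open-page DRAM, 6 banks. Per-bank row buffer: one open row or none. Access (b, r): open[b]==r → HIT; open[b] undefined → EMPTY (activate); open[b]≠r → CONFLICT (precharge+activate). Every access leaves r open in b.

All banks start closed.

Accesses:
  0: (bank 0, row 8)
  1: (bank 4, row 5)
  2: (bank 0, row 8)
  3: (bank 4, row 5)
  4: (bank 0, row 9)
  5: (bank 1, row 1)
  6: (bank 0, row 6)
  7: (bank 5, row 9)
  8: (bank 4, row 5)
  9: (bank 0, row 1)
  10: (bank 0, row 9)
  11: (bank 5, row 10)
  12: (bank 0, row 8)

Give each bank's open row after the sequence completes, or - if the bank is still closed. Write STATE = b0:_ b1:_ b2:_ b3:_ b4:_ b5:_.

step 0: bank0 None->8 [EMPTY]
step 1: bank4 None->5 [EMPTY]
step 2: bank0 8->8 [HIT]
step 3: bank4 5->5 [HIT]
step 4: bank0 8->9 [CONFLICT]
step 5: bank1 None->1 [EMPTY]
step 6: bank0 9->6 [CONFLICT]
step 7: bank5 None->9 [EMPTY]
step 8: bank4 5->5 [HIT]
step 9: bank0 6->1 [CONFLICT]
step 10: bank0 1->9 [CONFLICT]
step 11: bank5 9->10 [CONFLICT]
step 12: bank0 9->8 [CONFLICT]

STATE = b0:8 b1:1 b2:- b3:- b4:5 b5:10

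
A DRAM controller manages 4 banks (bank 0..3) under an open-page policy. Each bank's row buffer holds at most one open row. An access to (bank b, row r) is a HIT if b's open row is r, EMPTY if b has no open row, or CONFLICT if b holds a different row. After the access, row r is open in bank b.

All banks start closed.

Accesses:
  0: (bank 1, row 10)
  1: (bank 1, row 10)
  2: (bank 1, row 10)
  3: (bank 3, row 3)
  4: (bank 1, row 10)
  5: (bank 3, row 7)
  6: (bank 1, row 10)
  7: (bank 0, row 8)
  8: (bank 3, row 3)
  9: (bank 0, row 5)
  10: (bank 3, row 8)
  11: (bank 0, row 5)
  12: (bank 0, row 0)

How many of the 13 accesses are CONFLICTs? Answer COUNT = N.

COUNT = 5

  [0] b1 r10: no row ⇒ E
  [1] b1 r10: had r10 ⇒ H
  [2] b1 r10: had r10 ⇒ H
  [3] b3 r3: no row ⇒ E
  [4] b1 r10: had r10 ⇒ H
  [5] b3 r7: had r3 ⇒ C
  [6] b1 r10: had r10 ⇒ H
  [7] b0 r8: no row ⇒ E
  [8] b3 r3: had r7 ⇒ C
  [9] b0 r5: had r8 ⇒ C
  [10] b3 r8: had r3 ⇒ C
  [11] b0 r5: had r5 ⇒ H
  [12] b0 r0: had r5 ⇒ C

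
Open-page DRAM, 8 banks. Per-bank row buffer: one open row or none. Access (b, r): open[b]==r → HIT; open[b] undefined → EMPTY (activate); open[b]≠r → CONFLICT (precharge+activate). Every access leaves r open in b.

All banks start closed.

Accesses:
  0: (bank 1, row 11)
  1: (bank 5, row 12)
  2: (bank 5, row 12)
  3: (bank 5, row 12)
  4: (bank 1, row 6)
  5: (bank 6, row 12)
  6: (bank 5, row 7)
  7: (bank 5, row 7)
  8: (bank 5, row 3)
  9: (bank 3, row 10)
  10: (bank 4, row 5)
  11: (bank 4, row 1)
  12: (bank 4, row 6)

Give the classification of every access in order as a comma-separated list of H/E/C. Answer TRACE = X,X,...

#0 (1,11) E
#1 (5,12) E
#2 (5,12) H  (was 12)
#3 (5,12) H  (was 12)
#4 (1,6) C  (was 11)
#5 (6,12) E
#6 (5,7) C  (was 12)
#7 (5,7) H  (was 7)
#8 (5,3) C  (was 7)
#9 (3,10) E
#10 (4,5) E
#11 (4,1) C  (was 5)
#12 (4,6) C  (was 1)

TRACE = E,E,H,H,C,E,C,H,C,E,E,C,C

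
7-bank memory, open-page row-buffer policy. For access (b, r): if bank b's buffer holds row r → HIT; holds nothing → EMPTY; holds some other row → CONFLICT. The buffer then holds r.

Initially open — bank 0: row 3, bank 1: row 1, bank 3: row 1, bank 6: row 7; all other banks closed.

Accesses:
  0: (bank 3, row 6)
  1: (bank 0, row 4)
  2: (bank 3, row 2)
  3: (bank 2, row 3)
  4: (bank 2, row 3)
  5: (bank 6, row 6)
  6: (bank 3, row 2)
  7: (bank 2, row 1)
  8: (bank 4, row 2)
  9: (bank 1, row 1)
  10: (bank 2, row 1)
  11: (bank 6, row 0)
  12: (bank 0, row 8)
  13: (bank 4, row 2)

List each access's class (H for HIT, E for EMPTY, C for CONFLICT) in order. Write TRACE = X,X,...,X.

TRACE = C,C,C,E,H,C,H,C,E,H,H,C,C,H

#0 (3,6) C  (was 1)
#1 (0,4) C  (was 3)
#2 (3,2) C  (was 6)
#3 (2,3) E
#4 (2,3) H  (was 3)
#5 (6,6) C  (was 7)
#6 (3,2) H  (was 2)
#7 (2,1) C  (was 3)
#8 (4,2) E
#9 (1,1) H  (was 1)
#10 (2,1) H  (was 1)
#11 (6,0) C  (was 6)
#12 (0,8) C  (was 4)
#13 (4,2) H  (was 2)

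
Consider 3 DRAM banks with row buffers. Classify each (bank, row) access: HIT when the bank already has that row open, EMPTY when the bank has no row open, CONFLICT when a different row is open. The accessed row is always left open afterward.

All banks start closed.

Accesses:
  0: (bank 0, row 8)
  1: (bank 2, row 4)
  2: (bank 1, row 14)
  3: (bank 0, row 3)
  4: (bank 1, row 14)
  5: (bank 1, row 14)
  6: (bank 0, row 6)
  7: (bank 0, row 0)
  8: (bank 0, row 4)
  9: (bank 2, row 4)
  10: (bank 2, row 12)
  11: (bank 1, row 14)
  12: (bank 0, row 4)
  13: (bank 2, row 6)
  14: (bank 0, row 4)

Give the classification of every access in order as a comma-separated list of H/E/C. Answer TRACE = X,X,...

#0 (0,8) E
#1 (2,4) E
#2 (1,14) E
#3 (0,3) C  (was 8)
#4 (1,14) H  (was 14)
#5 (1,14) H  (was 14)
#6 (0,6) C  (was 3)
#7 (0,0) C  (was 6)
#8 (0,4) C  (was 0)
#9 (2,4) H  (was 4)
#10 (2,12) C  (was 4)
#11 (1,14) H  (was 14)
#12 (0,4) H  (was 4)
#13 (2,6) C  (was 12)
#14 (0,4) H  (was 4)

TRACE = E,E,E,C,H,H,C,C,C,H,C,H,H,C,H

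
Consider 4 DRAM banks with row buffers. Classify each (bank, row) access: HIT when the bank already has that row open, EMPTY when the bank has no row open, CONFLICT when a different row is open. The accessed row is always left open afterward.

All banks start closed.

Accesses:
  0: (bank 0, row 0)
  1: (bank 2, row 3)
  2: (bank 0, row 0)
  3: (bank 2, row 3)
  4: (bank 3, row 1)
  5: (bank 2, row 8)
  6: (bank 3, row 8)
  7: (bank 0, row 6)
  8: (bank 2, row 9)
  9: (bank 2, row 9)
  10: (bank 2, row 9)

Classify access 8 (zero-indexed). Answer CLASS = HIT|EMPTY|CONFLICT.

step 0: bank0 None->0 [EMPTY]
step 1: bank2 None->3 [EMPTY]
step 2: bank0 0->0 [HIT]
step 3: bank2 3->3 [HIT]
step 4: bank3 None->1 [EMPTY]
step 5: bank2 3->8 [CONFLICT]
step 6: bank3 1->8 [CONFLICT]
step 7: bank0 0->6 [CONFLICT]
step 8: bank2 8->9 [CONFLICT]
step 9: bank2 9->9 [HIT]
step 10: bank2 9->9 [HIT]

CLASS = CONFLICT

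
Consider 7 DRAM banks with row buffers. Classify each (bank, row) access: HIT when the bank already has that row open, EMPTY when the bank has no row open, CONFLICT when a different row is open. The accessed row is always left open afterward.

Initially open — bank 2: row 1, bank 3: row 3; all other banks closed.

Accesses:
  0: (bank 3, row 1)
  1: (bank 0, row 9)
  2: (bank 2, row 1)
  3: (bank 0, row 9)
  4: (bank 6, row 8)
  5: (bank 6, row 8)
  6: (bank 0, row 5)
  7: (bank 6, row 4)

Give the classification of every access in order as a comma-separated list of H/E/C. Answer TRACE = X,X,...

  [0] b3 r1: had r3 ⇒ C
  [1] b0 r9: no row ⇒ E
  [2] b2 r1: had r1 ⇒ H
  [3] b0 r9: had r9 ⇒ H
  [4] b6 r8: no row ⇒ E
  [5] b6 r8: had r8 ⇒ H
  [6] b0 r5: had r9 ⇒ C
  [7] b6 r4: had r8 ⇒ C

TRACE = C,E,H,H,E,H,C,C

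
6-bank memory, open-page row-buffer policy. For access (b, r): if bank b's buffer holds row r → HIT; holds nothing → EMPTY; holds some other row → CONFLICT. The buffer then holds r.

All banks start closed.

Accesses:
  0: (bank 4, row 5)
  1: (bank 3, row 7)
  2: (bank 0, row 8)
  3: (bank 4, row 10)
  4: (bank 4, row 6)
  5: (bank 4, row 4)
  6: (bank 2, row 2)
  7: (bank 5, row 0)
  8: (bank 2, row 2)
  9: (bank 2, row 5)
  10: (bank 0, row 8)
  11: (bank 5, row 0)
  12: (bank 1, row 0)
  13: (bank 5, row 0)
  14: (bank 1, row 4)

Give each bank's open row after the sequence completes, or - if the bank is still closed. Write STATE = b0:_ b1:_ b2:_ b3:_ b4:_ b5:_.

0: bank 4 row 5 — prev None → EMPTY
1: bank 3 row 7 — prev None → EMPTY
2: bank 0 row 8 — prev None → EMPTY
3: bank 4 row 10 — prev 5 → CONFLICT
4: bank 4 row 6 — prev 10 → CONFLICT
5: bank 4 row 4 — prev 6 → CONFLICT
6: bank 2 row 2 — prev None → EMPTY
7: bank 5 row 0 — prev None → EMPTY
8: bank 2 row 2 — prev 2 → HIT
9: bank 2 row 5 — prev 2 → CONFLICT
10: bank 0 row 8 — prev 8 → HIT
11: bank 5 row 0 — prev 0 → HIT
12: bank 1 row 0 — prev None → EMPTY
13: bank 5 row 0 — prev 0 → HIT
14: bank 1 row 4 — prev 0 → CONFLICT

STATE = b0:8 b1:4 b2:5 b3:7 b4:4 b5:0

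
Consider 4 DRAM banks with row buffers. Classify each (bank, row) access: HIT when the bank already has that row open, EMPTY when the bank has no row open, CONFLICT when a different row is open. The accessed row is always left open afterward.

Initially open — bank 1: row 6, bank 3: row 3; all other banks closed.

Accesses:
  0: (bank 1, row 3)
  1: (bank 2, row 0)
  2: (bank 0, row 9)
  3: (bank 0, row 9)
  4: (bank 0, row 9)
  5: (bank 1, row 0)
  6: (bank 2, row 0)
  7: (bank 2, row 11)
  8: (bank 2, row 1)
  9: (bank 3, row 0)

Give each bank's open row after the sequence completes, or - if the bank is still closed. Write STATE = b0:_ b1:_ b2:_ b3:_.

#0 (1,3) C  (was 6)
#1 (2,0) E
#2 (0,9) E
#3 (0,9) H  (was 9)
#4 (0,9) H  (was 9)
#5 (1,0) C  (was 3)
#6 (2,0) H  (was 0)
#7 (2,11) C  (was 0)
#8 (2,1) C  (was 11)
#9 (3,0) C  (was 3)

STATE = b0:9 b1:0 b2:1 b3:0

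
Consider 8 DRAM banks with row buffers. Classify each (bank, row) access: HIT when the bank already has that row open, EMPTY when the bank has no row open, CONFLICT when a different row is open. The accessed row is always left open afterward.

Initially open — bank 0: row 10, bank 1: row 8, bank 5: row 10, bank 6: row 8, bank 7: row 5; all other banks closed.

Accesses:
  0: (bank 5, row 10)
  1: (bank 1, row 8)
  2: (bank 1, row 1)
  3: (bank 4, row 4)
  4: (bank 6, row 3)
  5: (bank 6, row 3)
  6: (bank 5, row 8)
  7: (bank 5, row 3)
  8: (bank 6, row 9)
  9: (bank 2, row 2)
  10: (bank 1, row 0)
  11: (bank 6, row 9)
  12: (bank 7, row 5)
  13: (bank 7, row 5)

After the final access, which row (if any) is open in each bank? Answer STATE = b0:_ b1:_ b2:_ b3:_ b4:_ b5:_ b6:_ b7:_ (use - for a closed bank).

STATE = b0:10 b1:0 b2:2 b3:- b4:4 b5:3 b6:9 b7:5

  [0] b5 r10: had r10 ⇒ H
  [1] b1 r8: had r8 ⇒ H
  [2] b1 r1: had r8 ⇒ C
  [3] b4 r4: no row ⇒ E
  [4] b6 r3: had r8 ⇒ C
  [5] b6 r3: had r3 ⇒ H
  [6] b5 r8: had r10 ⇒ C
  [7] b5 r3: had r8 ⇒ C
  [8] b6 r9: had r3 ⇒ C
  [9] b2 r2: no row ⇒ E
  [10] b1 r0: had r1 ⇒ C
  [11] b6 r9: had r9 ⇒ H
  [12] b7 r5: had r5 ⇒ H
  [13] b7 r5: had r5 ⇒ H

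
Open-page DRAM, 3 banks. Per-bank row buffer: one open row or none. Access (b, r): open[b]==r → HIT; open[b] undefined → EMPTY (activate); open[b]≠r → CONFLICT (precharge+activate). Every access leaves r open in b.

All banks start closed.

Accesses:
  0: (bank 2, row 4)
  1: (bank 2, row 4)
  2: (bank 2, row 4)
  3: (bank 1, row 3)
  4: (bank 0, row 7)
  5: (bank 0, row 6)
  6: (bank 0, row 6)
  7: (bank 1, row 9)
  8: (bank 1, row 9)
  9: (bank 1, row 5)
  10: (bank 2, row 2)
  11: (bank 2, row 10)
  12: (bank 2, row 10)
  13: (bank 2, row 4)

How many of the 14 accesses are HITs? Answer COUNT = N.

COUNT = 5

  [0] b2 r4: no row ⇒ E
  [1] b2 r4: had r4 ⇒ H
  [2] b2 r4: had r4 ⇒ H
  [3] b1 r3: no row ⇒ E
  [4] b0 r7: no row ⇒ E
  [5] b0 r6: had r7 ⇒ C
  [6] b0 r6: had r6 ⇒ H
  [7] b1 r9: had r3 ⇒ C
  [8] b1 r9: had r9 ⇒ H
  [9] b1 r5: had r9 ⇒ C
  [10] b2 r2: had r4 ⇒ C
  [11] b2 r10: had r2 ⇒ C
  [12] b2 r10: had r10 ⇒ H
  [13] b2 r4: had r10 ⇒ C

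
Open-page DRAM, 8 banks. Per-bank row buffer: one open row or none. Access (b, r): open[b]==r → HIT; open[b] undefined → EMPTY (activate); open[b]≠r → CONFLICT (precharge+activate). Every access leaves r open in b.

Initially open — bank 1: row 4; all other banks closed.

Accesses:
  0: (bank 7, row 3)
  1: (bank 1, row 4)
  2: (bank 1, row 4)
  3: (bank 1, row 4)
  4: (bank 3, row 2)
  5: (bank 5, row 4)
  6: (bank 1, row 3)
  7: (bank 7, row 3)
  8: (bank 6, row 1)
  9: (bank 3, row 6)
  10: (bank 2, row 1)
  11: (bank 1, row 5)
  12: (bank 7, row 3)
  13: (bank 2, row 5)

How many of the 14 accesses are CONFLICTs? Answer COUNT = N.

0: bank 7 row 3 — prev None → EMPTY
1: bank 1 row 4 — prev 4 → HIT
2: bank 1 row 4 — prev 4 → HIT
3: bank 1 row 4 — prev 4 → HIT
4: bank 3 row 2 — prev None → EMPTY
5: bank 5 row 4 — prev None → EMPTY
6: bank 1 row 3 — prev 4 → CONFLICT
7: bank 7 row 3 — prev 3 → HIT
8: bank 6 row 1 — prev None → EMPTY
9: bank 3 row 6 — prev 2 → CONFLICT
10: bank 2 row 1 — prev None → EMPTY
11: bank 1 row 5 — prev 3 → CONFLICT
12: bank 7 row 3 — prev 3 → HIT
13: bank 2 row 5 — prev 1 → CONFLICT

COUNT = 4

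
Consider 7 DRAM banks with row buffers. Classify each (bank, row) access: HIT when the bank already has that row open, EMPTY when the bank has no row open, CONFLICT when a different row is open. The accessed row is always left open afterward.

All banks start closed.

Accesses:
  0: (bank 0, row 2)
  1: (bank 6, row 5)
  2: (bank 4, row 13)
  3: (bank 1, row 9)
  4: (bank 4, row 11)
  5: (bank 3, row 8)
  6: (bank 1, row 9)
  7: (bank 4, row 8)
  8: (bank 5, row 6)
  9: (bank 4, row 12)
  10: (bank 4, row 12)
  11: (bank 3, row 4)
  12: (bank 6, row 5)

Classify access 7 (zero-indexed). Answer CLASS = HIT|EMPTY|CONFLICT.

  [0] b0 r2: no row ⇒ E
  [1] b6 r5: no row ⇒ E
  [2] b4 r13: no row ⇒ E
  [3] b1 r9: no row ⇒ E
  [4] b4 r11: had r13 ⇒ C
  [5] b3 r8: no row ⇒ E
  [6] b1 r9: had r9 ⇒ H
  [7] b4 r8: had r11 ⇒ C
  [8] b5 r6: no row ⇒ E
  [9] b4 r12: had r8 ⇒ C
  [10] b4 r12: had r12 ⇒ H
  [11] b3 r4: had r8 ⇒ C
  [12] b6 r5: had r5 ⇒ H

CLASS = CONFLICT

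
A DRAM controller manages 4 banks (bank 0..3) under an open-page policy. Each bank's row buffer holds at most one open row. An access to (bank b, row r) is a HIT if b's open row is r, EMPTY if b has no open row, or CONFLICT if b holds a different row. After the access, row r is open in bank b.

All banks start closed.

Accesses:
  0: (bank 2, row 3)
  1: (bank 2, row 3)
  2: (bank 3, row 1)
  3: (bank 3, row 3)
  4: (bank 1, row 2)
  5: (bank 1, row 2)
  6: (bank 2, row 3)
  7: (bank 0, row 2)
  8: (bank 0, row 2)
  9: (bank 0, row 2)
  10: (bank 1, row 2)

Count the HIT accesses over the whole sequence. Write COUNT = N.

step 0: bank2 None->3 [EMPTY]
step 1: bank2 3->3 [HIT]
step 2: bank3 None->1 [EMPTY]
step 3: bank3 1->3 [CONFLICT]
step 4: bank1 None->2 [EMPTY]
step 5: bank1 2->2 [HIT]
step 6: bank2 3->3 [HIT]
step 7: bank0 None->2 [EMPTY]
step 8: bank0 2->2 [HIT]
step 9: bank0 2->2 [HIT]
step 10: bank1 2->2 [HIT]

COUNT = 6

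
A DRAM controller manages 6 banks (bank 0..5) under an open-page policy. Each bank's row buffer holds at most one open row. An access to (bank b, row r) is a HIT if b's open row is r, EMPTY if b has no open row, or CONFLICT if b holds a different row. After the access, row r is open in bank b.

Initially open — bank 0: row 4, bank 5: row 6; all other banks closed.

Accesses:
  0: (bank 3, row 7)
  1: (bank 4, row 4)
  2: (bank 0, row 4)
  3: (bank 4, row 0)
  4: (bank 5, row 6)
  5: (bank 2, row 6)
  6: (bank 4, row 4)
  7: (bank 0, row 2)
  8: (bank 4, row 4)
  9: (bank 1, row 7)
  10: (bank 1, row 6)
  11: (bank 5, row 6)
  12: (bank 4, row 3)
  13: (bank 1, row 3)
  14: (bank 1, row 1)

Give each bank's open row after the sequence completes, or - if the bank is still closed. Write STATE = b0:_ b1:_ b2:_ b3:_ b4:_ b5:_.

STATE = b0:2 b1:1 b2:6 b3:7 b4:3 b5:6

step 0: bank3 None->7 [EMPTY]
step 1: bank4 None->4 [EMPTY]
step 2: bank0 4->4 [HIT]
step 3: bank4 4->0 [CONFLICT]
step 4: bank5 6->6 [HIT]
step 5: bank2 None->6 [EMPTY]
step 6: bank4 0->4 [CONFLICT]
step 7: bank0 4->2 [CONFLICT]
step 8: bank4 4->4 [HIT]
step 9: bank1 None->7 [EMPTY]
step 10: bank1 7->6 [CONFLICT]
step 11: bank5 6->6 [HIT]
step 12: bank4 4->3 [CONFLICT]
step 13: bank1 6->3 [CONFLICT]
step 14: bank1 3->1 [CONFLICT]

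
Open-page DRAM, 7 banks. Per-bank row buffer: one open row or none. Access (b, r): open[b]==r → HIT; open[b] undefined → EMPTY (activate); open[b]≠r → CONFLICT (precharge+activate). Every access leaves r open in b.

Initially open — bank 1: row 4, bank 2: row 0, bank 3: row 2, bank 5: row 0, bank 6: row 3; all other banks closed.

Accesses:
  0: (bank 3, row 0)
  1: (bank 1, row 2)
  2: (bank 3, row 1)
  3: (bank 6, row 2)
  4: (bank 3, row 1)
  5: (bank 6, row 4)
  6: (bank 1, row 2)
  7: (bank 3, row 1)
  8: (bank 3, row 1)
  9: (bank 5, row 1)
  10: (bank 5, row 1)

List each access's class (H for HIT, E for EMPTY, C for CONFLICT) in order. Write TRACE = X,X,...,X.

step 0: bank3 2->0 [CONFLICT]
step 1: bank1 4->2 [CONFLICT]
step 2: bank3 0->1 [CONFLICT]
step 3: bank6 3->2 [CONFLICT]
step 4: bank3 1->1 [HIT]
step 5: bank6 2->4 [CONFLICT]
step 6: bank1 2->2 [HIT]
step 7: bank3 1->1 [HIT]
step 8: bank3 1->1 [HIT]
step 9: bank5 0->1 [CONFLICT]
step 10: bank5 1->1 [HIT]

TRACE = C,C,C,C,H,C,H,H,H,C,H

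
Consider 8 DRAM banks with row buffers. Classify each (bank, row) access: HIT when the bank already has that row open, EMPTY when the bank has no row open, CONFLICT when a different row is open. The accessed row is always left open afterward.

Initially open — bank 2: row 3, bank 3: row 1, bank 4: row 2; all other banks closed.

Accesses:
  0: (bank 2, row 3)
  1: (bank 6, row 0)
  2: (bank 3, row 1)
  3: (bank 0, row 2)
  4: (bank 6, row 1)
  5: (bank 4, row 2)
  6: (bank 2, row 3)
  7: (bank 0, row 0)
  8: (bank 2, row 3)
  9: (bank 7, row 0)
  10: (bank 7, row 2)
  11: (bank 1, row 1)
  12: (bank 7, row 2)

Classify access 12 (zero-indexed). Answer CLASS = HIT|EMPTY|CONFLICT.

  [0] b2 r3: had r3 ⇒ H
  [1] b6 r0: no row ⇒ E
  [2] b3 r1: had r1 ⇒ H
  [3] b0 r2: no row ⇒ E
  [4] b6 r1: had r0 ⇒ C
  [5] b4 r2: had r2 ⇒ H
  [6] b2 r3: had r3 ⇒ H
  [7] b0 r0: had r2 ⇒ C
  [8] b2 r3: had r3 ⇒ H
  [9] b7 r0: no row ⇒ E
  [10] b7 r2: had r0 ⇒ C
  [11] b1 r1: no row ⇒ E
  [12] b7 r2: had r2 ⇒ H

CLASS = HIT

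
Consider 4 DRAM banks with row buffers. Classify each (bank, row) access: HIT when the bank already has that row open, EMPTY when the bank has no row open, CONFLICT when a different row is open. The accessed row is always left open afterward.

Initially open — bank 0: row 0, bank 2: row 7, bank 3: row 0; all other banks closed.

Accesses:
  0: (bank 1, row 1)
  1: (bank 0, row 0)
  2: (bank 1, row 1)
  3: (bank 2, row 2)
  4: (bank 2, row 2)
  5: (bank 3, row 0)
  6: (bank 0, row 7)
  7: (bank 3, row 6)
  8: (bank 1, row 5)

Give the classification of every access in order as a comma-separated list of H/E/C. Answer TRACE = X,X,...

TRACE = E,H,H,C,H,H,C,C,C

#0 (1,1) E
#1 (0,0) H  (was 0)
#2 (1,1) H  (was 1)
#3 (2,2) C  (was 7)
#4 (2,2) H  (was 2)
#5 (3,0) H  (was 0)
#6 (0,7) C  (was 0)
#7 (3,6) C  (was 0)
#8 (1,5) C  (was 1)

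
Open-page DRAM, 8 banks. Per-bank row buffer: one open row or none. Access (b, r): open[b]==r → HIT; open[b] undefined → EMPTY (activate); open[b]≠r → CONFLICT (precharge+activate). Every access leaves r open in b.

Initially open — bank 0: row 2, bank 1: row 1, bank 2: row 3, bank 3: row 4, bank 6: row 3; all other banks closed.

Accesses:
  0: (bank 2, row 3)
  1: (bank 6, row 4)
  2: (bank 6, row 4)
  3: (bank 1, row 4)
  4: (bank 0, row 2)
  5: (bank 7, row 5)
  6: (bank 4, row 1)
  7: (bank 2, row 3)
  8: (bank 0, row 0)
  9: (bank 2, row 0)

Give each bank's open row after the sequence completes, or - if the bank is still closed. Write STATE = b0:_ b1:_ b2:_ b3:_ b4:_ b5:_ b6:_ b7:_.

STATE = b0:0 b1:4 b2:0 b3:4 b4:1 b5:- b6:4 b7:5

#0 (2,3) H  (was 3)
#1 (6,4) C  (was 3)
#2 (6,4) H  (was 4)
#3 (1,4) C  (was 1)
#4 (0,2) H  (was 2)
#5 (7,5) E
#6 (4,1) E
#7 (2,3) H  (was 3)
#8 (0,0) C  (was 2)
#9 (2,0) C  (was 3)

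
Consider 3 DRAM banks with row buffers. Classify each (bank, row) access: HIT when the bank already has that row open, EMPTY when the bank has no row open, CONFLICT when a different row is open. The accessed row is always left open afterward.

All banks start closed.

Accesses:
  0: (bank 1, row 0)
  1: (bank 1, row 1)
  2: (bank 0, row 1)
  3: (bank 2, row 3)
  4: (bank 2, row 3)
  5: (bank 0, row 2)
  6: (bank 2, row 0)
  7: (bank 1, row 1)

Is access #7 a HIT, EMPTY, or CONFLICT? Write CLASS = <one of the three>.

  [0] b1 r0: no row ⇒ E
  [1] b1 r1: had r0 ⇒ C
  [2] b0 r1: no row ⇒ E
  [3] b2 r3: no row ⇒ E
  [4] b2 r3: had r3 ⇒ H
  [5] b0 r2: had r1 ⇒ C
  [6] b2 r0: had r3 ⇒ C
  [7] b1 r1: had r1 ⇒ H

CLASS = HIT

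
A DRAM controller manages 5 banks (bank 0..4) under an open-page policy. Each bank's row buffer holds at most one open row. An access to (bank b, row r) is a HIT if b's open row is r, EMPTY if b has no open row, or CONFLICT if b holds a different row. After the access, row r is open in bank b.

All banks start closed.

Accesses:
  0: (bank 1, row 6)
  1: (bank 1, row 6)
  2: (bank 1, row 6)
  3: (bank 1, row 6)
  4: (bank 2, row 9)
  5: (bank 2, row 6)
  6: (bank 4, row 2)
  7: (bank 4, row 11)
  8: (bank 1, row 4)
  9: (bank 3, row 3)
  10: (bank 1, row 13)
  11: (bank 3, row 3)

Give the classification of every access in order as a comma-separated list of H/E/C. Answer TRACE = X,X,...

TRACE = E,H,H,H,E,C,E,C,C,E,C,H

  [0] b1 r6: no row ⇒ E
  [1] b1 r6: had r6 ⇒ H
  [2] b1 r6: had r6 ⇒ H
  [3] b1 r6: had r6 ⇒ H
  [4] b2 r9: no row ⇒ E
  [5] b2 r6: had r9 ⇒ C
  [6] b4 r2: no row ⇒ E
  [7] b4 r11: had r2 ⇒ C
  [8] b1 r4: had r6 ⇒ C
  [9] b3 r3: no row ⇒ E
  [10] b1 r13: had r4 ⇒ C
  [11] b3 r3: had r3 ⇒ H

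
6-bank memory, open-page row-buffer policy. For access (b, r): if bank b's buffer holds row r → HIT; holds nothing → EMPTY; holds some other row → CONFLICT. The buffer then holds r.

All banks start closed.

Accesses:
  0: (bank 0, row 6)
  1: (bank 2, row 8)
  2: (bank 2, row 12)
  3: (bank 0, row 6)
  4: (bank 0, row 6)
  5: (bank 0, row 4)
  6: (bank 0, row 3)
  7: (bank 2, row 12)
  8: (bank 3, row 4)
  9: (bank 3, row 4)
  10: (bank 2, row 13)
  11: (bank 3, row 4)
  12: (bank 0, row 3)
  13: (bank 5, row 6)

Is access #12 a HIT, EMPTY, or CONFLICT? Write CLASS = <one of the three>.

CLASS = HIT

#0 (0,6) E
#1 (2,8) E
#2 (2,12) C  (was 8)
#3 (0,6) H  (was 6)
#4 (0,6) H  (was 6)
#5 (0,4) C  (was 6)
#6 (0,3) C  (was 4)
#7 (2,12) H  (was 12)
#8 (3,4) E
#9 (3,4) H  (was 4)
#10 (2,13) C  (was 12)
#11 (3,4) H  (was 4)
#12 (0,3) H  (was 3)
#13 (5,6) E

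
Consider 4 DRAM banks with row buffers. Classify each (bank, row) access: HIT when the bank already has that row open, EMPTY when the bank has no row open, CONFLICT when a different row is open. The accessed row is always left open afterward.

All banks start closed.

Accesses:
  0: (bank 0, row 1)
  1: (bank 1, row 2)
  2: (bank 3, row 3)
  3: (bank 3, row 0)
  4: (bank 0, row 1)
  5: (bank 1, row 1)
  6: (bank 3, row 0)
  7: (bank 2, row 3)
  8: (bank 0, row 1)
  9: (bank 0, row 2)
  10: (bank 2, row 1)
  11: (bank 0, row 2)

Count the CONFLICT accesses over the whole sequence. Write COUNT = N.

#0 (0,1) E
#1 (1,2) E
#2 (3,3) E
#3 (3,0) C  (was 3)
#4 (0,1) H  (was 1)
#5 (1,1) C  (was 2)
#6 (3,0) H  (was 0)
#7 (2,3) E
#8 (0,1) H  (was 1)
#9 (0,2) C  (was 1)
#10 (2,1) C  (was 3)
#11 (0,2) H  (was 2)

COUNT = 4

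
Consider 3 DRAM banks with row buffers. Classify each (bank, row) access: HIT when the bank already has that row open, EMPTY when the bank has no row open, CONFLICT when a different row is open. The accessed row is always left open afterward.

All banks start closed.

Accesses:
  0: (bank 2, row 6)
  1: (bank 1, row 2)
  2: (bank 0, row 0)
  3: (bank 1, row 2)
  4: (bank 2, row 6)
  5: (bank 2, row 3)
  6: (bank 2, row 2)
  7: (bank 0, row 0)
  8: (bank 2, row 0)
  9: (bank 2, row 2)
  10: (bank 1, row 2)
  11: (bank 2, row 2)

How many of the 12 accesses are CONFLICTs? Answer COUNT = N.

COUNT = 4

step 0: bank2 None->6 [EMPTY]
step 1: bank1 None->2 [EMPTY]
step 2: bank0 None->0 [EMPTY]
step 3: bank1 2->2 [HIT]
step 4: bank2 6->6 [HIT]
step 5: bank2 6->3 [CONFLICT]
step 6: bank2 3->2 [CONFLICT]
step 7: bank0 0->0 [HIT]
step 8: bank2 2->0 [CONFLICT]
step 9: bank2 0->2 [CONFLICT]
step 10: bank1 2->2 [HIT]
step 11: bank2 2->2 [HIT]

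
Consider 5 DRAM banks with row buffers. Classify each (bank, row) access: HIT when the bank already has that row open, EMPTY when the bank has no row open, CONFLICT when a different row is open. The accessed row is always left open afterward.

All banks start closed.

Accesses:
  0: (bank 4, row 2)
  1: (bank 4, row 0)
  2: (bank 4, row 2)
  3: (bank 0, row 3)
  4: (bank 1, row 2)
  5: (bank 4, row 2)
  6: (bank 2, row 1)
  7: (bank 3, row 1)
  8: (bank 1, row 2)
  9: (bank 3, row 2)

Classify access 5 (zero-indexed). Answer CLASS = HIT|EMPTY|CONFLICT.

0: bank 4 row 2 — prev None → EMPTY
1: bank 4 row 0 — prev 2 → CONFLICT
2: bank 4 row 2 — prev 0 → CONFLICT
3: bank 0 row 3 — prev None → EMPTY
4: bank 1 row 2 — prev None → EMPTY
5: bank 4 row 2 — prev 2 → HIT
6: bank 2 row 1 — prev None → EMPTY
7: bank 3 row 1 — prev None → EMPTY
8: bank 1 row 2 — prev 2 → HIT
9: bank 3 row 2 — prev 1 → CONFLICT

CLASS = HIT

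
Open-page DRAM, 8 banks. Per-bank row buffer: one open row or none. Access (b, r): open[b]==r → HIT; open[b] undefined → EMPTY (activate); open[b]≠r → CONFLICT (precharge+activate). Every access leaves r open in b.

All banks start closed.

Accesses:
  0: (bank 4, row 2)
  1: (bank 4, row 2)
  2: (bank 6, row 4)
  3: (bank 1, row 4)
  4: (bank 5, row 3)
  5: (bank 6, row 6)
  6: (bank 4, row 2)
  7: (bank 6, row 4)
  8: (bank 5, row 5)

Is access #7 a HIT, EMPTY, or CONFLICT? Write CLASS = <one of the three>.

CLASS = CONFLICT

step 0: bank4 None->2 [EMPTY]
step 1: bank4 2->2 [HIT]
step 2: bank6 None->4 [EMPTY]
step 3: bank1 None->4 [EMPTY]
step 4: bank5 None->3 [EMPTY]
step 5: bank6 4->6 [CONFLICT]
step 6: bank4 2->2 [HIT]
step 7: bank6 6->4 [CONFLICT]
step 8: bank5 3->5 [CONFLICT]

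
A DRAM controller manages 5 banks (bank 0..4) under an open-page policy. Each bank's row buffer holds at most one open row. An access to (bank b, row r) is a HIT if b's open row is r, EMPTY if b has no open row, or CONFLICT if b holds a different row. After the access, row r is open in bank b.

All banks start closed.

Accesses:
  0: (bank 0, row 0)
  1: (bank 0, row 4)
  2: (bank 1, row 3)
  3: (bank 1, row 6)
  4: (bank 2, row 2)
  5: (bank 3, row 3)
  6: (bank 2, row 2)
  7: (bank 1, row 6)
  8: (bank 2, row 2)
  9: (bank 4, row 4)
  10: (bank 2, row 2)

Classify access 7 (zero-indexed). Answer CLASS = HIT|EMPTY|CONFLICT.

  [0] b0 r0: no row ⇒ E
  [1] b0 r4: had r0 ⇒ C
  [2] b1 r3: no row ⇒ E
  [3] b1 r6: had r3 ⇒ C
  [4] b2 r2: no row ⇒ E
  [5] b3 r3: no row ⇒ E
  [6] b2 r2: had r2 ⇒ H
  [7] b1 r6: had r6 ⇒ H
  [8] b2 r2: had r2 ⇒ H
  [9] b4 r4: no row ⇒ E
  [10] b2 r2: had r2 ⇒ H

CLASS = HIT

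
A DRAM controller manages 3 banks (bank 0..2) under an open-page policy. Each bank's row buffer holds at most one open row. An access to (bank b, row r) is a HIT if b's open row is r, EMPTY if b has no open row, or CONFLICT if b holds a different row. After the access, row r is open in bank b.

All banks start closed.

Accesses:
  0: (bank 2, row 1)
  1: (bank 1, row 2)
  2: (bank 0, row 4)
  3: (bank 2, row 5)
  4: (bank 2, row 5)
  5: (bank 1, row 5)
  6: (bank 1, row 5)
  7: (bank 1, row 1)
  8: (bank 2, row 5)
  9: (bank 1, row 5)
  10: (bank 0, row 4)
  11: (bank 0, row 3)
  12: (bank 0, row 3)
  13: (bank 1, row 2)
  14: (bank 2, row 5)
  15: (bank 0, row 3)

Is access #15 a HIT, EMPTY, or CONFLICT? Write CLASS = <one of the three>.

CLASS = HIT

step 0: bank2 None->1 [EMPTY]
step 1: bank1 None->2 [EMPTY]
step 2: bank0 None->4 [EMPTY]
step 3: bank2 1->5 [CONFLICT]
step 4: bank2 5->5 [HIT]
step 5: bank1 2->5 [CONFLICT]
step 6: bank1 5->5 [HIT]
step 7: bank1 5->1 [CONFLICT]
step 8: bank2 5->5 [HIT]
step 9: bank1 1->5 [CONFLICT]
step 10: bank0 4->4 [HIT]
step 11: bank0 4->3 [CONFLICT]
step 12: bank0 3->3 [HIT]
step 13: bank1 5->2 [CONFLICT]
step 14: bank2 5->5 [HIT]
step 15: bank0 3->3 [HIT]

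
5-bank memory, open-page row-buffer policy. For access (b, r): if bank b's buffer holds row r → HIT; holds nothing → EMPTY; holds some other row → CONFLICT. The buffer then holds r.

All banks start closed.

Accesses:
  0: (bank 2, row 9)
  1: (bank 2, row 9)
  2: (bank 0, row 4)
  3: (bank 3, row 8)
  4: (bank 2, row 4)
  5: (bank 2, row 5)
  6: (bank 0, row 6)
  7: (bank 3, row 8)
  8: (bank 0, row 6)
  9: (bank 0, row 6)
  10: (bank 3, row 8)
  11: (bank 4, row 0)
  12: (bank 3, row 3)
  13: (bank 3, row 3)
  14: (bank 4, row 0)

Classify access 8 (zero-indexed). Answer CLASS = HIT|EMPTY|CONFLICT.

  [0] b2 r9: no row ⇒ E
  [1] b2 r9: had r9 ⇒ H
  [2] b0 r4: no row ⇒ E
  [3] b3 r8: no row ⇒ E
  [4] b2 r4: had r9 ⇒ C
  [5] b2 r5: had r4 ⇒ C
  [6] b0 r6: had r4 ⇒ C
  [7] b3 r8: had r8 ⇒ H
  [8] b0 r6: had r6 ⇒ H
  [9] b0 r6: had r6 ⇒ H
  [10] b3 r8: had r8 ⇒ H
  [11] b4 r0: no row ⇒ E
  [12] b3 r3: had r8 ⇒ C
  [13] b3 r3: had r3 ⇒ H
  [14] b4 r0: had r0 ⇒ H

CLASS = HIT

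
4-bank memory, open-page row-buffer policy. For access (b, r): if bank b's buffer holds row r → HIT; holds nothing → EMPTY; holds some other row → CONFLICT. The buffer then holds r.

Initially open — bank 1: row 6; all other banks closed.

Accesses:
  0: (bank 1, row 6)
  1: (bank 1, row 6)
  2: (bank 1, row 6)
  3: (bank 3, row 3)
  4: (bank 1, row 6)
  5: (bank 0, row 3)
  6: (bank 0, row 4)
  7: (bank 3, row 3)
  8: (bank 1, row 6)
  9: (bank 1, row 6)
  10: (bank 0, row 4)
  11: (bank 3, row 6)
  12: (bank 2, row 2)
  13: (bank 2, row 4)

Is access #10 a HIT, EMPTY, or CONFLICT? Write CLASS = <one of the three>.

CLASS = HIT

  [0] b1 r6: had r6 ⇒ H
  [1] b1 r6: had r6 ⇒ H
  [2] b1 r6: had r6 ⇒ H
  [3] b3 r3: no row ⇒ E
  [4] b1 r6: had r6 ⇒ H
  [5] b0 r3: no row ⇒ E
  [6] b0 r4: had r3 ⇒ C
  [7] b3 r3: had r3 ⇒ H
  [8] b1 r6: had r6 ⇒ H
  [9] b1 r6: had r6 ⇒ H
  [10] b0 r4: had r4 ⇒ H
  [11] b3 r6: had r3 ⇒ C
  [12] b2 r2: no row ⇒ E
  [13] b2 r4: had r2 ⇒ C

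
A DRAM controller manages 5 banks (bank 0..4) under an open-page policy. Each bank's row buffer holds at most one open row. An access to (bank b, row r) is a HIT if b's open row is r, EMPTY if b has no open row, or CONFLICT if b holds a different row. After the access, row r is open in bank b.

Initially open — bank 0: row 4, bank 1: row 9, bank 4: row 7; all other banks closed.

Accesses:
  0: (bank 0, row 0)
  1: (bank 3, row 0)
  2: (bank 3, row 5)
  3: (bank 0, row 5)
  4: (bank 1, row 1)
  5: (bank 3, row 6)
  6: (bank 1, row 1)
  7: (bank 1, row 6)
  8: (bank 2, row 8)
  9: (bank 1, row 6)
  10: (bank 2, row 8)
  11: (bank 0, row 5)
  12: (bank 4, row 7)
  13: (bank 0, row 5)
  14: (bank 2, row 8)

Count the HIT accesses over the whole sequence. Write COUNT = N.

COUNT = 7

  [0] b0 r0: had r4 ⇒ C
  [1] b3 r0: no row ⇒ E
  [2] b3 r5: had r0 ⇒ C
  [3] b0 r5: had r0 ⇒ C
  [4] b1 r1: had r9 ⇒ C
  [5] b3 r6: had r5 ⇒ C
  [6] b1 r1: had r1 ⇒ H
  [7] b1 r6: had r1 ⇒ C
  [8] b2 r8: no row ⇒ E
  [9] b1 r6: had r6 ⇒ H
  [10] b2 r8: had r8 ⇒ H
  [11] b0 r5: had r5 ⇒ H
  [12] b4 r7: had r7 ⇒ H
  [13] b0 r5: had r5 ⇒ H
  [14] b2 r8: had r8 ⇒ H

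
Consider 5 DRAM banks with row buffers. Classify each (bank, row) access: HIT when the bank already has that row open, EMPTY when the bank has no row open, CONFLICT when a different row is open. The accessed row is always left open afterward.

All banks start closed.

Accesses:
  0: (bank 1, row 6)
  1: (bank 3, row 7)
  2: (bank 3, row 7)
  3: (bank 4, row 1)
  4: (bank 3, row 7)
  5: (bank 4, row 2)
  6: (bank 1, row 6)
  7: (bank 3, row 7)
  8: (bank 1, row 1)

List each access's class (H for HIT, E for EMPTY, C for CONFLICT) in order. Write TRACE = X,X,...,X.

  [0] b1 r6: no row ⇒ E
  [1] b3 r7: no row ⇒ E
  [2] b3 r7: had r7 ⇒ H
  [3] b4 r1: no row ⇒ E
  [4] b3 r7: had r7 ⇒ H
  [5] b4 r2: had r1 ⇒ C
  [6] b1 r6: had r6 ⇒ H
  [7] b3 r7: had r7 ⇒ H
  [8] b1 r1: had r6 ⇒ C

TRACE = E,E,H,E,H,C,H,H,C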